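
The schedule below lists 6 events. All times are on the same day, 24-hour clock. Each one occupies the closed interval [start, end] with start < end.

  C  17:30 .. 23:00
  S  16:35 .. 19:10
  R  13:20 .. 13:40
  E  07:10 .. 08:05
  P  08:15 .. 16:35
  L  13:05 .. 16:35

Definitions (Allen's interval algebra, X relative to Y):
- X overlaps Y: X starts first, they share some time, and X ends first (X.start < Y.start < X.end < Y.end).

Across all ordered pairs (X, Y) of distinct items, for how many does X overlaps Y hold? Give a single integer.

Checking all 30 ordered pairs for relation 'overlaps'; matching pairs in alphabetical order:
(S, C): S overlaps C ✓
Count: 1.

1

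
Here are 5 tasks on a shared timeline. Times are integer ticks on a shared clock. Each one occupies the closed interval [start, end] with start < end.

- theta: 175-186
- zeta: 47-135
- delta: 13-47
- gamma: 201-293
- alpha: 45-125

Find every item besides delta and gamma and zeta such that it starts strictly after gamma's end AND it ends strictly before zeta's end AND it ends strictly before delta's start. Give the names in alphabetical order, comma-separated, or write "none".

Conditions: its start is strictly after gamma's end (X.start > 293) AND its end is strictly before zeta's end (X.end < 135) AND its end is strictly before delta's start (X.end < 13).
alpha: start 45 > 293? ✗; end 125 < 135? ✓; end 125 < 13? ✗ → no.
theta: start 175 > 293? ✗; end 186 < 135? ✗; end 186 < 13? ✗ → no.
Result: none.

none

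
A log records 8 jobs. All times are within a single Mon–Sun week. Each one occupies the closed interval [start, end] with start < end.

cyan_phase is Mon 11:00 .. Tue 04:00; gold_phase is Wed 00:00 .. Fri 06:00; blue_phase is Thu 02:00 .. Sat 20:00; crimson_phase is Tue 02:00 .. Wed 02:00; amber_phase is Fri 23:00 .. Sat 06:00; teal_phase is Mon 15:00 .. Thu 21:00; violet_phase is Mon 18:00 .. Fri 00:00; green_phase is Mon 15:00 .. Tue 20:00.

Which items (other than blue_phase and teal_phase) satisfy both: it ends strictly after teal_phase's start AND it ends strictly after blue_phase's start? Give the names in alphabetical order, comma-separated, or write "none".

Conditions: its end is strictly after teal_phase's start (X.end > Mon 15:00) AND its end is strictly after blue_phase's start (X.end > Thu 02:00).
amber_phase: end Sat 06:00 > Mon 15:00? ✓; end Sat 06:00 > Thu 02:00? ✓ → yes.
crimson_phase: end Wed 02:00 > Mon 15:00? ✓; end Wed 02:00 > Thu 02:00? ✗ → no.
cyan_phase: end Tue 04:00 > Mon 15:00? ✓; end Tue 04:00 > Thu 02:00? ✗ → no.
gold_phase: end Fri 06:00 > Mon 15:00? ✓; end Fri 06:00 > Thu 02:00? ✓ → yes.
green_phase: end Tue 20:00 > Mon 15:00? ✓; end Tue 20:00 > Thu 02:00? ✗ → no.
violet_phase: end Fri 00:00 > Mon 15:00? ✓; end Fri 00:00 > Thu 02:00? ✓ → yes.
Result: amber_phase, gold_phase, violet_phase.

amber_phase, gold_phase, violet_phase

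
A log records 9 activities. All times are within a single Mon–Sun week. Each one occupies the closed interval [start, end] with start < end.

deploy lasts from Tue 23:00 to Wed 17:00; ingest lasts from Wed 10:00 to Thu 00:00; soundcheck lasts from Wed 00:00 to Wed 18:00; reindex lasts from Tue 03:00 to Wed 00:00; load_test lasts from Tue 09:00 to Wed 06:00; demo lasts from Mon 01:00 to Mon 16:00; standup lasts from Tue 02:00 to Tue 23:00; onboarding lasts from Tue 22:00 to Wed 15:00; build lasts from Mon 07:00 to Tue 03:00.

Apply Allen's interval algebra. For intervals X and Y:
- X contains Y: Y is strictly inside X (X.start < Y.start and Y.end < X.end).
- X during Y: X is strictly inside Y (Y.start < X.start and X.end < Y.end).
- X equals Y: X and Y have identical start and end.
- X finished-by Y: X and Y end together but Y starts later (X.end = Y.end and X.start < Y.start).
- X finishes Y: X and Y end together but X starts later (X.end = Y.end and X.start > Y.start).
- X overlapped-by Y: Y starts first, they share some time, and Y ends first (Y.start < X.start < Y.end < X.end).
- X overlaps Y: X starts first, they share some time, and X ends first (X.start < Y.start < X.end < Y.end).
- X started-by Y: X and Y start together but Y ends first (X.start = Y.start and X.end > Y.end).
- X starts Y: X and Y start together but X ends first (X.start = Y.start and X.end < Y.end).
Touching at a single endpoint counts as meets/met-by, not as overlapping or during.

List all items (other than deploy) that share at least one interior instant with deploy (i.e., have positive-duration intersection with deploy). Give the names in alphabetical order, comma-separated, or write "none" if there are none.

ingest, load_test, onboarding, reindex, soundcheck

Target deploy = [Tue 23:00, Wed 17:00].
build [Mon 07:00, Tue 03:00] → before → no.
demo [Mon 01:00, Mon 16:00] → before → no.
ingest [Wed 10:00, Thu 00:00] → overlapped-by → yes.
load_test [Tue 09:00, Wed 06:00] → overlaps → yes.
onboarding [Tue 22:00, Wed 15:00] → overlaps → yes.
reindex [Tue 03:00, Wed 00:00] → overlaps → yes.
soundcheck [Wed 00:00, Wed 18:00] → overlapped-by → yes.
standup [Tue 02:00, Tue 23:00] → meets → no.
Result: ingest, load_test, onboarding, reindex, soundcheck.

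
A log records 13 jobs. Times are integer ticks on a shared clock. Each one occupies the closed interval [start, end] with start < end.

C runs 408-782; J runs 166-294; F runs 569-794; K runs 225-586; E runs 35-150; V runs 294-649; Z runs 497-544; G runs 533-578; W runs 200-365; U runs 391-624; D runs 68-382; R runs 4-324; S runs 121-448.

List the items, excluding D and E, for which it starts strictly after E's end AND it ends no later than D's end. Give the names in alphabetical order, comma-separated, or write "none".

J, W

Conditions: its start is strictly after E's end (X.start > 150) AND its end is no later than D's end (X.end <= 382).
C: start 408 > 150? ✓; end 782 <= 382? ✗ → no.
F: start 569 > 150? ✓; end 794 <= 382? ✗ → no.
G: start 533 > 150? ✓; end 578 <= 382? ✗ → no.
J: start 166 > 150? ✓; end 294 <= 382? ✓ → yes.
K: start 225 > 150? ✓; end 586 <= 382? ✗ → no.
R: start 4 > 150? ✗; end 324 <= 382? ✓ → no.
S: start 121 > 150? ✗; end 448 <= 382? ✗ → no.
U: start 391 > 150? ✓; end 624 <= 382? ✗ → no.
V: start 294 > 150? ✓; end 649 <= 382? ✗ → no.
W: start 200 > 150? ✓; end 365 <= 382? ✓ → yes.
Z: start 497 > 150? ✓; end 544 <= 382? ✗ → no.
Result: J, W.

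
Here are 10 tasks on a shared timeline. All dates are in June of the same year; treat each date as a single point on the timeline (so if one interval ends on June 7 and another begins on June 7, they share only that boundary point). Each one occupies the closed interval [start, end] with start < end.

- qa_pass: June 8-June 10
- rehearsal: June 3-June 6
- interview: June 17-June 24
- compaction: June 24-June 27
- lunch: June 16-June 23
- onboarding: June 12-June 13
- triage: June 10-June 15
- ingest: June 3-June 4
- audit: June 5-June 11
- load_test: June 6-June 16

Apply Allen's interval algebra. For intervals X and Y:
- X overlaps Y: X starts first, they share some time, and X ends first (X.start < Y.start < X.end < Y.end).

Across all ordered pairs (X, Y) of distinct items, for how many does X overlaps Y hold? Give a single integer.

Checking all 90 ordered pairs for relation 'overlaps'; matching pairs in alphabetical order:
(audit, load_test): audit overlaps load_test ✓
(audit, triage): audit overlaps triage ✓
(lunch, interview): lunch overlaps interview ✓
(rehearsal, audit): rehearsal overlaps audit ✓
Count: 4.

4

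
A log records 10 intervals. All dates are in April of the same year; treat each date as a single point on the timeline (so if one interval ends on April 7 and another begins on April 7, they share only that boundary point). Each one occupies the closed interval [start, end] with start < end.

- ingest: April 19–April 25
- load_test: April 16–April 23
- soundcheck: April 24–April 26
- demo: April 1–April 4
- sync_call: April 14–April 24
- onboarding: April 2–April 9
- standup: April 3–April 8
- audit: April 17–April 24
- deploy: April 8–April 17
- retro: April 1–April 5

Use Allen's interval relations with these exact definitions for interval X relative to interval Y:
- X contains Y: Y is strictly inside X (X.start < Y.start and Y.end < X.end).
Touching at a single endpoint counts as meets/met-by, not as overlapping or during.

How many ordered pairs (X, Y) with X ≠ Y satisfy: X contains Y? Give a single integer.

Checking all 90 ordered pairs for relation 'contains'; matching pairs in alphabetical order:
(onboarding, standup): onboarding contains standup ✓
(sync_call, load_test): sync_call contains load_test ✓
Count: 2.

2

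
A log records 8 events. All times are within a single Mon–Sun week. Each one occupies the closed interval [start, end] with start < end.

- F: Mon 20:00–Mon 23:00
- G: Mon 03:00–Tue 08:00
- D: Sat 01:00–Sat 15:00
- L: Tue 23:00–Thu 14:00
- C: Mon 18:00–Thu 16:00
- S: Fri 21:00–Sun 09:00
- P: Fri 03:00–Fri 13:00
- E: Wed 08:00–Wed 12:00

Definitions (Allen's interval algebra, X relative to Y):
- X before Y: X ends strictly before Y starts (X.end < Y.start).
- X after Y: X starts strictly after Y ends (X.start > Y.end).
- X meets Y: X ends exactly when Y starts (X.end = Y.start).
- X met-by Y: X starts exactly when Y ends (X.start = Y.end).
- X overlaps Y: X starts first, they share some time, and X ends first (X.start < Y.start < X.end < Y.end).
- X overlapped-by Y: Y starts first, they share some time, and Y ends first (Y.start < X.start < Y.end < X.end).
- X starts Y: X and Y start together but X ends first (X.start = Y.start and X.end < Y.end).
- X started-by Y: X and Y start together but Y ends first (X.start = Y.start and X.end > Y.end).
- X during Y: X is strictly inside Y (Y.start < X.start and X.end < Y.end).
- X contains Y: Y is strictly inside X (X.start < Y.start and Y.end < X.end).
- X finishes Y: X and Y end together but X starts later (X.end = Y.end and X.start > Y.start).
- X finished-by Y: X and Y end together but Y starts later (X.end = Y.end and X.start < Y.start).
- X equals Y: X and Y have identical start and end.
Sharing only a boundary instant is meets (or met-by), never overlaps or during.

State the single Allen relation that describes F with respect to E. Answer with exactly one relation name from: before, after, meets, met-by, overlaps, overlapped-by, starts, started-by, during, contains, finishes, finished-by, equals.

before

F = [Mon 20:00, Mon 23:00]; E = [Wed 08:00, Wed 12:00].
Compare endpoints: F.start < E.start, F.start < E.end, F.end < E.start, F.end < E.end.
That pattern is 'before'.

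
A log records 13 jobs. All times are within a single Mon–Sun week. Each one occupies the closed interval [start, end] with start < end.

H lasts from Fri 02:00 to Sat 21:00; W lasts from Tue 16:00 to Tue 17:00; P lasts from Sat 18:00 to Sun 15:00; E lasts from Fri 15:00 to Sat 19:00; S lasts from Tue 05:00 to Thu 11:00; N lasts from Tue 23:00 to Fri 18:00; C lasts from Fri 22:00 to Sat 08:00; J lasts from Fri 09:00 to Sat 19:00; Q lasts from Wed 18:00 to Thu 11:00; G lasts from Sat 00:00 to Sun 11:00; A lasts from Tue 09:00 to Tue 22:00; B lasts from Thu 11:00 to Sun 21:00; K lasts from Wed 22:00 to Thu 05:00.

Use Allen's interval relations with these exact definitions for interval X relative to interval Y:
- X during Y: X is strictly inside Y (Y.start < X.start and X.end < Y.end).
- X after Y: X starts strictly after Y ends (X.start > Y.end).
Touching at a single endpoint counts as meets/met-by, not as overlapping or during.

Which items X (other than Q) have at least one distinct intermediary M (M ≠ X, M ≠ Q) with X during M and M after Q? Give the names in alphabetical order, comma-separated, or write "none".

Target Q = [Wed 18:00, Thu 11:00].
Intermediaries M with M after Q: C, E, G, H, J, P.
Via C — items with X during C: none.
Via E — items with X during E: C.
Via G — items with X during G: none.
Via H — items with X during H: C, E, J.
Via J — items with X during J: C.
Via P — items with X during P: none.
Union: C, E, J.

C, E, J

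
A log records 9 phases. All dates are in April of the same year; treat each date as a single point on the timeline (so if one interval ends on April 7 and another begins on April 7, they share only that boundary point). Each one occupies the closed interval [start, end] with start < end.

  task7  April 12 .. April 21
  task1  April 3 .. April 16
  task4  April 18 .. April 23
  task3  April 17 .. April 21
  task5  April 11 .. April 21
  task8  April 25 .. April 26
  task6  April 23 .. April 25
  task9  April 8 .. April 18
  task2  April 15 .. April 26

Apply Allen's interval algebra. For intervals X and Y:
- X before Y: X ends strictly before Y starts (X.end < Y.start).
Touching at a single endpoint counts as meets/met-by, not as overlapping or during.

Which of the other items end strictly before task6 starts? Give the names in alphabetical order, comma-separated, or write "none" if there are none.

task1, task3, task5, task7, task9

Target task6 = [April 23, April 25].
task1 [April 3, April 16] → before → yes.
task2 [April 15, April 26] → contains → no.
task3 [April 17, April 21] → before → yes.
task4 [April 18, April 23] → meets → no.
task5 [April 11, April 21] → before → yes.
task7 [April 12, April 21] → before → yes.
task8 [April 25, April 26] → met-by → no.
task9 [April 8, April 18] → before → yes.
Result: task1, task3, task5, task7, task9.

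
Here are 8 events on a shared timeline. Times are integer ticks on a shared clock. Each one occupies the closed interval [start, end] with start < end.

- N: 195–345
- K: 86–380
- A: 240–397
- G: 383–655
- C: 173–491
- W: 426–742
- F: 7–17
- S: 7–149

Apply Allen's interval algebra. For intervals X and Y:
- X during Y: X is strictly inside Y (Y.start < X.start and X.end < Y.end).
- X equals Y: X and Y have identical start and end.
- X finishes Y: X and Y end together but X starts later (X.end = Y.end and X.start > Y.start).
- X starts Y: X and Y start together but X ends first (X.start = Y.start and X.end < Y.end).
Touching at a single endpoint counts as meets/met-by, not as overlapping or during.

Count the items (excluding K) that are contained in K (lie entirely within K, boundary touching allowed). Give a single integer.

1

Target K = [86, 380].
A [240, 397] → overlapped-by → no.
C [173, 491] → overlapped-by → no.
F [7, 17] → before → no.
G [383, 655] → after → no.
N [195, 345] → during → counts.
S [7, 149] → overlaps → no.
W [426, 742] → after → no.
Total: 1.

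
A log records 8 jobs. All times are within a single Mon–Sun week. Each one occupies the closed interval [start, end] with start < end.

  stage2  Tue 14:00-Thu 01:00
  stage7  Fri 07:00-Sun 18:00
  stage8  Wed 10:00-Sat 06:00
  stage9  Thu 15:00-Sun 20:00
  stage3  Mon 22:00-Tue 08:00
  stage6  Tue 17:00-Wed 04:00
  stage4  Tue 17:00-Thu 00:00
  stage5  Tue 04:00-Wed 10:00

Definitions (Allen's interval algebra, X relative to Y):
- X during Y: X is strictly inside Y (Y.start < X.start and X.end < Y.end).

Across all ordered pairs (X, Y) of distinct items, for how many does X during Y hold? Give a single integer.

Checking all 56 ordered pairs for relation 'during'; matching pairs in alphabetical order:
(stage4, stage2): stage4 during stage2 ✓
(stage6, stage2): stage6 during stage2 ✓
(stage6, stage5): stage6 during stage5 ✓
(stage7, stage9): stage7 during stage9 ✓
Count: 4.

4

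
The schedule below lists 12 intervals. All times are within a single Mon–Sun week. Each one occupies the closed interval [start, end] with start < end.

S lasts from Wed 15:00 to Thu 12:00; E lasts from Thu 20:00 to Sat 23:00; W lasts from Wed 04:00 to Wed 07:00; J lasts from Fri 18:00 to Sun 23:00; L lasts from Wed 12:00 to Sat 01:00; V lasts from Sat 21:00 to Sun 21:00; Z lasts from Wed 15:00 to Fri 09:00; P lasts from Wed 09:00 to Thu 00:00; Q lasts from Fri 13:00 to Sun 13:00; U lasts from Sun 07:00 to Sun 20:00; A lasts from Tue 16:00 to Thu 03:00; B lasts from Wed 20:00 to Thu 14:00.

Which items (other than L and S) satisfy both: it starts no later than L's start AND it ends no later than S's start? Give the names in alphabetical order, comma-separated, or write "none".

Conditions: its start is no later than L's start (X.start <= Wed 12:00) AND its end is no later than S's start (X.end <= Wed 15:00).
A: start Tue 16:00 <= Wed 12:00? ✓; end Thu 03:00 <= Wed 15:00? ✗ → no.
B: start Wed 20:00 <= Wed 12:00? ✗; end Thu 14:00 <= Wed 15:00? ✗ → no.
E: start Thu 20:00 <= Wed 12:00? ✗; end Sat 23:00 <= Wed 15:00? ✗ → no.
J: start Fri 18:00 <= Wed 12:00? ✗; end Sun 23:00 <= Wed 15:00? ✗ → no.
P: start Wed 09:00 <= Wed 12:00? ✓; end Thu 00:00 <= Wed 15:00? ✗ → no.
Q: start Fri 13:00 <= Wed 12:00? ✗; end Sun 13:00 <= Wed 15:00? ✗ → no.
U: start Sun 07:00 <= Wed 12:00? ✗; end Sun 20:00 <= Wed 15:00? ✗ → no.
V: start Sat 21:00 <= Wed 12:00? ✗; end Sun 21:00 <= Wed 15:00? ✗ → no.
W: start Wed 04:00 <= Wed 12:00? ✓; end Wed 07:00 <= Wed 15:00? ✓ → yes.
Z: start Wed 15:00 <= Wed 12:00? ✗; end Fri 09:00 <= Wed 15:00? ✗ → no.
Result: W.

W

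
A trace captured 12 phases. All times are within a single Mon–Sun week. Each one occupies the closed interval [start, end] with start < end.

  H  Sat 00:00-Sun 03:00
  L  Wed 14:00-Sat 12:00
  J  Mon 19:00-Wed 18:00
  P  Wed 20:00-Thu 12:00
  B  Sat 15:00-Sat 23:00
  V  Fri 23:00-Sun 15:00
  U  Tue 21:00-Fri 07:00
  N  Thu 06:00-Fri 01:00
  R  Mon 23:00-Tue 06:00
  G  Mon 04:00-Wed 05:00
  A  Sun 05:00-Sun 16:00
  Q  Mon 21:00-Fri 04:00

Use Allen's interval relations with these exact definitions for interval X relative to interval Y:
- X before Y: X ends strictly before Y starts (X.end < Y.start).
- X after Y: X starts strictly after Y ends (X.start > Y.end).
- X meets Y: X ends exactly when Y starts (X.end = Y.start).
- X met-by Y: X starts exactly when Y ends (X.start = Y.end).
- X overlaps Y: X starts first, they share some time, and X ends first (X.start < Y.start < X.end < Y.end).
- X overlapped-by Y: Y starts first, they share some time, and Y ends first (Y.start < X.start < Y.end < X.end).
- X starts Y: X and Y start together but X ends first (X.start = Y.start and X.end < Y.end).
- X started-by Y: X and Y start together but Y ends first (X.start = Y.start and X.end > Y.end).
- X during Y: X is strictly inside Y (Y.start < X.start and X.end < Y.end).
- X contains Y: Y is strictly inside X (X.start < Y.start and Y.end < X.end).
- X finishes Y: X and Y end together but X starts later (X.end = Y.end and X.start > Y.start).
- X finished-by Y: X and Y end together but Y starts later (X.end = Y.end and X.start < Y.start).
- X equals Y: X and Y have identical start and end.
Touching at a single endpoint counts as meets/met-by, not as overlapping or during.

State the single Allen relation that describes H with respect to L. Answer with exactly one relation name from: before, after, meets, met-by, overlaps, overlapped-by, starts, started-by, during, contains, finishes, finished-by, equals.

overlapped-by

H = [Sat 00:00, Sun 03:00]; L = [Wed 14:00, Sat 12:00].
Compare endpoints: H.start > L.start, H.start < L.end, H.end > L.start, H.end > L.end.
That pattern is 'overlapped-by'.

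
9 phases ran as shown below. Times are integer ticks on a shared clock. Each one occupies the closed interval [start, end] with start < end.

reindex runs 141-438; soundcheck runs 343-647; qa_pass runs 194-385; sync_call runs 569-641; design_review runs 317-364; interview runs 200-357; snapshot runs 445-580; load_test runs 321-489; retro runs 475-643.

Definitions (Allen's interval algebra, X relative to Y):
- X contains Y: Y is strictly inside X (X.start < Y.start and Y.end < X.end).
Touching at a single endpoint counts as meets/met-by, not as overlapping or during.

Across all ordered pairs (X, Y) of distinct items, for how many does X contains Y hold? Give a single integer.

9

Checking all 72 ordered pairs for relation 'contains'; matching pairs in alphabetical order:
(qa_pass, design_review): qa_pass contains design_review ✓
(qa_pass, interview): qa_pass contains interview ✓
(reindex, design_review): reindex contains design_review ✓
(reindex, interview): reindex contains interview ✓
(reindex, qa_pass): reindex contains qa_pass ✓
(retro, sync_call): retro contains sync_call ✓
(soundcheck, retro): soundcheck contains retro ✓
(soundcheck, snapshot): soundcheck contains snapshot ✓
(soundcheck, sync_call): soundcheck contains sync_call ✓
Count: 9.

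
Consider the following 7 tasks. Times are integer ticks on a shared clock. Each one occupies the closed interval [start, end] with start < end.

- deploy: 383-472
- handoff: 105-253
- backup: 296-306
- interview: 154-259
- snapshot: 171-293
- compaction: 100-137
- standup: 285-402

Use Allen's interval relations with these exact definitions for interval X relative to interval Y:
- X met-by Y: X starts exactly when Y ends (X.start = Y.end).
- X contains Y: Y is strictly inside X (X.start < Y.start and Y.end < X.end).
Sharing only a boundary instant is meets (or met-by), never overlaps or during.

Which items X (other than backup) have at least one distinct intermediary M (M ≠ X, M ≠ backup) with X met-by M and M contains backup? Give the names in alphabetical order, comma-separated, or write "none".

Target backup = [296, 306].
Intermediaries M with M contains backup: standup.
Via standup — items with X met-by standup: none.
Union: none.

none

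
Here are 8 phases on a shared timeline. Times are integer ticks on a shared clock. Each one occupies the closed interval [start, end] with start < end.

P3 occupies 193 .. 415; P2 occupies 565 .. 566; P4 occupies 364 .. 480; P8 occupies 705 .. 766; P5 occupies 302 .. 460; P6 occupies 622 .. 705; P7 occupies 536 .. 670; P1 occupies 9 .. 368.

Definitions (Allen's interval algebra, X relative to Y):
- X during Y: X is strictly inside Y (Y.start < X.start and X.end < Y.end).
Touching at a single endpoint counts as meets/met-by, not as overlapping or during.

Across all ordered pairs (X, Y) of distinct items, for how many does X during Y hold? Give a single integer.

1

Checking all 56 ordered pairs for relation 'during'; matching pairs in alphabetical order:
(P2, P7): P2 during P7 ✓
Count: 1.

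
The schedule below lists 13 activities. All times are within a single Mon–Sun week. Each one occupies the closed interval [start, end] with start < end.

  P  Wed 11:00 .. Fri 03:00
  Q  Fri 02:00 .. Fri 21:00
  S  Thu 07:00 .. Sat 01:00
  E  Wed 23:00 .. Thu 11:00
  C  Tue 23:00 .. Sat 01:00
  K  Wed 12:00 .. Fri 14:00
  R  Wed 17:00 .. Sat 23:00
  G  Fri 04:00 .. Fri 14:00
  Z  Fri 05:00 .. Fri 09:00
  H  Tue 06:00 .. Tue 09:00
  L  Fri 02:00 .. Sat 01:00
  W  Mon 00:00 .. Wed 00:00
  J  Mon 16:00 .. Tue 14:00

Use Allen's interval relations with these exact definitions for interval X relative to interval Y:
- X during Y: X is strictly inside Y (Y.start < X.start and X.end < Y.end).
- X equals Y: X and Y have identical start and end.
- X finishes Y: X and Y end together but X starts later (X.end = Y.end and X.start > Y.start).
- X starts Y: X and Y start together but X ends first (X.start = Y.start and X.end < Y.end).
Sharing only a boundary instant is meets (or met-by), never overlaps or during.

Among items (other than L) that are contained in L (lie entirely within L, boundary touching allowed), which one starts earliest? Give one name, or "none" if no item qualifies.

Q

Target L = [Fri 02:00, Sat 01:00].
C [Tue 23:00, Sat 01:00] → finished-by → excluded.
E [Wed 23:00, Thu 11:00] → before → excluded.
G [Fri 04:00, Fri 14:00] → during → candidate.
H [Tue 06:00, Tue 09:00] → before → excluded.
J [Mon 16:00, Tue 14:00] → before → excluded.
K [Wed 12:00, Fri 14:00] → overlaps → excluded.
P [Wed 11:00, Fri 03:00] → overlaps → excluded.
Q [Fri 02:00, Fri 21:00] → starts → candidate.
R [Wed 17:00, Sat 23:00] → contains → excluded.
S [Thu 07:00, Sat 01:00] → finished-by → excluded.
W [Mon 00:00, Wed 00:00] → before → excluded.
Z [Fri 05:00, Fri 09:00] → during → candidate.
Among candidates, earliest start is Fri 02:00 → Q.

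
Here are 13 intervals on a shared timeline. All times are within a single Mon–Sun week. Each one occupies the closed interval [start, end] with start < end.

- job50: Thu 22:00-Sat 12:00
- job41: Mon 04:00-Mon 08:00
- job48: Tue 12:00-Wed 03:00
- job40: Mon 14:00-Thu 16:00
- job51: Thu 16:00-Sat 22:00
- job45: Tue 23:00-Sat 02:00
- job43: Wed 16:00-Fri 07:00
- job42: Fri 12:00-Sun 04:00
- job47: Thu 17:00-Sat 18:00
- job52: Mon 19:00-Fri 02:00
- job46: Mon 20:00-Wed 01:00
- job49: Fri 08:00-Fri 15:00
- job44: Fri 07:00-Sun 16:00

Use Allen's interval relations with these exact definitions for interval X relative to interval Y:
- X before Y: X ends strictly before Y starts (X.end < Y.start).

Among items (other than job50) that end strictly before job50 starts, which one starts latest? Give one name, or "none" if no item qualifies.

Target job50 = [Thu 22:00, Sat 12:00].
job40 [Mon 14:00, Thu 16:00] → before → candidate.
job41 [Mon 04:00, Mon 08:00] → before → candidate.
job42 [Fri 12:00, Sun 04:00] → overlapped-by → excluded.
job43 [Wed 16:00, Fri 07:00] → overlaps → excluded.
job44 [Fri 07:00, Sun 16:00] → overlapped-by → excluded.
job45 [Tue 23:00, Sat 02:00] → overlaps → excluded.
job46 [Mon 20:00, Wed 01:00] → before → candidate.
job47 [Thu 17:00, Sat 18:00] → contains → excluded.
job48 [Tue 12:00, Wed 03:00] → before → candidate.
job49 [Fri 08:00, Fri 15:00] → during → excluded.
job51 [Thu 16:00, Sat 22:00] → contains → excluded.
job52 [Mon 19:00, Fri 02:00] → overlaps → excluded.
Among candidates, latest start is Tue 12:00 → job48.

job48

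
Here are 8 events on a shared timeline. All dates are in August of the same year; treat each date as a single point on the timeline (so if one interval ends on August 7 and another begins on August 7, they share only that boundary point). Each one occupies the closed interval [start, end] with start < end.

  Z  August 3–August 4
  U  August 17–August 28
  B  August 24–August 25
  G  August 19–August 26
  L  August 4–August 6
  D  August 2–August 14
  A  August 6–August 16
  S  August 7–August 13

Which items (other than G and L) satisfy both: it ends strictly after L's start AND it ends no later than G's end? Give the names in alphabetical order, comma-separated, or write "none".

A, B, D, S

Conditions: its end is strictly after L's start (X.end > August 4) AND its end is no later than G's end (X.end <= August 26).
A: end August 16 > August 4? ✓; end August 16 <= August 26? ✓ → yes.
B: end August 25 > August 4? ✓; end August 25 <= August 26? ✓ → yes.
D: end August 14 > August 4? ✓; end August 14 <= August 26? ✓ → yes.
S: end August 13 > August 4? ✓; end August 13 <= August 26? ✓ → yes.
U: end August 28 > August 4? ✓; end August 28 <= August 26? ✗ → no.
Z: end August 4 > August 4? ✗; end August 4 <= August 26? ✓ → no.
Result: A, B, D, S.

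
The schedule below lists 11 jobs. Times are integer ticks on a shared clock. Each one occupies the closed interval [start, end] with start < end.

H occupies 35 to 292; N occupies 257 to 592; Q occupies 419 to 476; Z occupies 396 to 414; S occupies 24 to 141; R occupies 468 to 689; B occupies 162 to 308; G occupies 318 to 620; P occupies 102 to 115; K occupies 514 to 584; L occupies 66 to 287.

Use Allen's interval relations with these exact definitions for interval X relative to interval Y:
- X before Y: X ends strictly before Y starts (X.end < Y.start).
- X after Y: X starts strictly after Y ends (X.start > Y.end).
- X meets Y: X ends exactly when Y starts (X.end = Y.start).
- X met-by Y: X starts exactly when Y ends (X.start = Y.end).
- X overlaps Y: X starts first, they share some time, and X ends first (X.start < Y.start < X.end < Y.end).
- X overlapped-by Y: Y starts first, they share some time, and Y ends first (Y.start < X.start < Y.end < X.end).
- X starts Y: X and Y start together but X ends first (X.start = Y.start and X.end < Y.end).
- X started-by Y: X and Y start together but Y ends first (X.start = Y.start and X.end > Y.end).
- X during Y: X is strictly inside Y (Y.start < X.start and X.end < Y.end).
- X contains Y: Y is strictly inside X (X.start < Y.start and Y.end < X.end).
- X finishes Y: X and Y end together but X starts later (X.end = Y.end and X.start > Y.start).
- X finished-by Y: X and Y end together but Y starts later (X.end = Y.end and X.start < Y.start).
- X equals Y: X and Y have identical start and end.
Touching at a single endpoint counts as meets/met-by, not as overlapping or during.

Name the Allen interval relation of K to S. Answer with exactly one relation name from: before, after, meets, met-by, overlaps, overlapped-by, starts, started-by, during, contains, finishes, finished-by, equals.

after

K = [514, 584]; S = [24, 141].
Compare endpoints: K.start > S.start, K.start > S.end, K.end > S.start, K.end > S.end.
That pattern is 'after'.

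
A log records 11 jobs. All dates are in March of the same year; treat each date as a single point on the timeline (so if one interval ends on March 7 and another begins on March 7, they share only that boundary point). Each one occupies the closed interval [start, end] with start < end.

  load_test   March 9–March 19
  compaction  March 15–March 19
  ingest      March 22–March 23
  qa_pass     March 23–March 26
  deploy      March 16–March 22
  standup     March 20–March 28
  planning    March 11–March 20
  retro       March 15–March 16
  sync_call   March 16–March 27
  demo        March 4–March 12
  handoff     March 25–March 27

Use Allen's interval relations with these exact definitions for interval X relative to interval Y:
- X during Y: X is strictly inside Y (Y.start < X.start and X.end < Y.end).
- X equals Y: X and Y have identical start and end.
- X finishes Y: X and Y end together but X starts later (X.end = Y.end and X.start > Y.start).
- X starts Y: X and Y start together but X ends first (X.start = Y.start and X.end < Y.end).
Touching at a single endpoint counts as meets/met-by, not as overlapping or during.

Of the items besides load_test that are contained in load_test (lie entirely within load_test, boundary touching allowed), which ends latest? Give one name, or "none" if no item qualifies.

compaction

Target load_test = [March 9, March 19].
compaction [March 15, March 19] → finishes → candidate.
demo [March 4, March 12] → overlaps → excluded.
deploy [March 16, March 22] → overlapped-by → excluded.
handoff [March 25, March 27] → after → excluded.
ingest [March 22, March 23] → after → excluded.
planning [March 11, March 20] → overlapped-by → excluded.
qa_pass [March 23, March 26] → after → excluded.
retro [March 15, March 16] → during → candidate.
standup [March 20, March 28] → after → excluded.
sync_call [March 16, March 27] → overlapped-by → excluded.
Among candidates, latest end is March 19 → compaction.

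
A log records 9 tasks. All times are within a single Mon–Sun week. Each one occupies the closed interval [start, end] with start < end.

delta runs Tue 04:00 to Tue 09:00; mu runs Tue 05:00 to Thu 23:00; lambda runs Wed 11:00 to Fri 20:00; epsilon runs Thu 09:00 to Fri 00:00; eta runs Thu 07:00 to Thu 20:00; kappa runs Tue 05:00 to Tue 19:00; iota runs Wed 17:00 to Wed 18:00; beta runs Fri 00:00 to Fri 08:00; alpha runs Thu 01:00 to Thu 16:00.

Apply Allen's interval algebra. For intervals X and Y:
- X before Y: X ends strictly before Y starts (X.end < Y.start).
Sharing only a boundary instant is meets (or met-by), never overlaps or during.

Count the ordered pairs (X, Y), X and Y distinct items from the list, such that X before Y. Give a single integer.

Checking all 72 ordered pairs for relation 'before'; matching pairs in alphabetical order:
(alpha, beta): alpha before beta ✓
(delta, alpha): delta before alpha ✓
(delta, beta): delta before beta ✓
(delta, epsilon): delta before epsilon ✓
(delta, eta): delta before eta ✓
(delta, iota): delta before iota ✓
(delta, lambda): delta before lambda ✓
(eta, beta): eta before beta ✓
(iota, alpha): iota before alpha ✓
(iota, beta): iota before beta ✓
(iota, epsilon): iota before epsilon ✓
(iota, eta): iota before eta ✓
(kappa, alpha): kappa before alpha ✓
(kappa, beta): kappa before beta ✓
(kappa, epsilon): kappa before epsilon ✓
(kappa, eta): kappa before eta ✓
(kappa, iota): kappa before iota ✓
(kappa, lambda): kappa before lambda ✓
(mu, beta): mu before beta ✓
Count: 19.

19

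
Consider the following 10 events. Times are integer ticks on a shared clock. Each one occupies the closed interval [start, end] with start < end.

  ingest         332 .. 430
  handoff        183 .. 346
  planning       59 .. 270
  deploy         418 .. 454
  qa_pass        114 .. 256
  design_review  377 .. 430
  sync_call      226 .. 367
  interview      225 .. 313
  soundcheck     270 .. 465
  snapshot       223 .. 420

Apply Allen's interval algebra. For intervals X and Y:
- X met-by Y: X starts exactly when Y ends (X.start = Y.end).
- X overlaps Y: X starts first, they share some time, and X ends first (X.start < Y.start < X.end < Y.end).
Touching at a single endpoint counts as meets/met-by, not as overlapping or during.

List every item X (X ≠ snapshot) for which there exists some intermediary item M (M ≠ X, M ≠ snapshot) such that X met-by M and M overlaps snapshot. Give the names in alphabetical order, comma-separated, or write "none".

Target snapshot = [223, 420].
Intermediaries M with M overlaps snapshot: handoff, planning, qa_pass.
Via handoff — items with X met-by handoff: none.
Via planning — items with X met-by planning: soundcheck.
Via qa_pass — items with X met-by qa_pass: none.
Union: soundcheck.

soundcheck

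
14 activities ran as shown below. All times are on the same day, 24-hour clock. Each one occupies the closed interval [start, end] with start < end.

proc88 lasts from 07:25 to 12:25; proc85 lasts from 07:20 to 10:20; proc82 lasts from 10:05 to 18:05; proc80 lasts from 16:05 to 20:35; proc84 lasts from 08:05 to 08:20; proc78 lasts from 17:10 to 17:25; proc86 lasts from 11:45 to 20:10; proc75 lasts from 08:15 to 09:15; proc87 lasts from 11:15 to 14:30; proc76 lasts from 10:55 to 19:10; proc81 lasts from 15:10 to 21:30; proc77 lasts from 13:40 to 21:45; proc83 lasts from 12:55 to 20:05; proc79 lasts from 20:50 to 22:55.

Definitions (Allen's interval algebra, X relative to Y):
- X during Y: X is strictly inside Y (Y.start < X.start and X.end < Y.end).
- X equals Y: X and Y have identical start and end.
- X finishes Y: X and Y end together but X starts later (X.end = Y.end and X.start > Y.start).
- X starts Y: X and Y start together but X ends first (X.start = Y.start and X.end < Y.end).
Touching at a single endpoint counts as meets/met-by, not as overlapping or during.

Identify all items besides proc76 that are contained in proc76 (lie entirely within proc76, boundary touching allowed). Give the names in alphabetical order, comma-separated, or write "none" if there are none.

proc78, proc87

Target proc76 = [10:55, 19:10].
proc75 [08:15, 09:15] → before → no.
proc77 [13:40, 21:45] → overlapped-by → no.
proc78 [17:10, 17:25] → during → yes.
proc79 [20:50, 22:55] → after → no.
proc80 [16:05, 20:35] → overlapped-by → no.
proc81 [15:10, 21:30] → overlapped-by → no.
proc82 [10:05, 18:05] → overlaps → no.
proc83 [12:55, 20:05] → overlapped-by → no.
proc84 [08:05, 08:20] → before → no.
proc85 [07:20, 10:20] → before → no.
proc86 [11:45, 20:10] → overlapped-by → no.
proc87 [11:15, 14:30] → during → yes.
proc88 [07:25, 12:25] → overlaps → no.
Result: proc78, proc87.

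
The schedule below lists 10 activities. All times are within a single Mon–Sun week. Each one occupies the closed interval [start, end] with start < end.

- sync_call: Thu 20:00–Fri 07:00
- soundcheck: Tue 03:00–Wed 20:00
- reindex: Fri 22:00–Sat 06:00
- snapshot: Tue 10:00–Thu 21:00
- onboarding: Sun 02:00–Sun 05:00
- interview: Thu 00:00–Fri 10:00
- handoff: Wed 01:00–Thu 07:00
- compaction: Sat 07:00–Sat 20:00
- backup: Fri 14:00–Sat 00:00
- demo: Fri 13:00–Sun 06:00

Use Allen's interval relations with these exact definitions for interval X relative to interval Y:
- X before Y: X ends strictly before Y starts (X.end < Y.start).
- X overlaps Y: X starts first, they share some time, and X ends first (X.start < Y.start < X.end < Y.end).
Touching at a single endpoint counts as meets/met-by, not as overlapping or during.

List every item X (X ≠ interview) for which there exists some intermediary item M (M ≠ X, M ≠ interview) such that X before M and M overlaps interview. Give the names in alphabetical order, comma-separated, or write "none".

none

Target interview = [Thu 00:00, Fri 10:00].
Intermediaries M with M overlaps interview: handoff, snapshot.
Via handoff — items with X before handoff: none.
Via snapshot — items with X before snapshot: none.
Union: none.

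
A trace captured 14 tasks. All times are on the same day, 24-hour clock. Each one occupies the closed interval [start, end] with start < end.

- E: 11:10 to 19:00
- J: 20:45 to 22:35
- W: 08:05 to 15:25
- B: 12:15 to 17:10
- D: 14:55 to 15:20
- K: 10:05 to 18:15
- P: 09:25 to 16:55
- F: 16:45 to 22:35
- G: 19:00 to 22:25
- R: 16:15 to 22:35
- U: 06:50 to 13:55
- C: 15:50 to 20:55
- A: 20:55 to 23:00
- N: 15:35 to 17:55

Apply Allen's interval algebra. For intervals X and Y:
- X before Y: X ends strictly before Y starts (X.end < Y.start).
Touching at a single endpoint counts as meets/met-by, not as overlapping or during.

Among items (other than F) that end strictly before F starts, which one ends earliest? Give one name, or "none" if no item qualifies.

U

Target F = [16:45, 22:35].
A [20:55, 23:00] → overlapped-by → excluded.
B [12:15, 17:10] → overlaps → excluded.
C [15:50, 20:55] → overlaps → excluded.
D [14:55, 15:20] → before → candidate.
E [11:10, 19:00] → overlaps → excluded.
G [19:00, 22:25] → during → excluded.
J [20:45, 22:35] → finishes → excluded.
K [10:05, 18:15] → overlaps → excluded.
N [15:35, 17:55] → overlaps → excluded.
P [09:25, 16:55] → overlaps → excluded.
R [16:15, 22:35] → finished-by → excluded.
U [06:50, 13:55] → before → candidate.
W [08:05, 15:25] → before → candidate.
Among candidates, earliest end is 13:55 → U.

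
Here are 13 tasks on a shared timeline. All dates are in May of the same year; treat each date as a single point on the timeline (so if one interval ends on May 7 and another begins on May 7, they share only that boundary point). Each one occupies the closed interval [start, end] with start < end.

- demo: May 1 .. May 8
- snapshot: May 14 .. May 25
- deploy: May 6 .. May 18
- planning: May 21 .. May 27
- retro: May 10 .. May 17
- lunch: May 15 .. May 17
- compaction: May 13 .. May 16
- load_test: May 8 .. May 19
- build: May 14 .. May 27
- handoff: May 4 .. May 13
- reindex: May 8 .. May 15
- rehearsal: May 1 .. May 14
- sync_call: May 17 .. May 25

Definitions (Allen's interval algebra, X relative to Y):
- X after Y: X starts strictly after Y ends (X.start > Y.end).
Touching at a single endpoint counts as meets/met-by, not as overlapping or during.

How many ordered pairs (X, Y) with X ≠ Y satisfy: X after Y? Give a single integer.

23

Checking all 156 ordered pairs for relation 'after'; matching pairs in alphabetical order:
(build, demo): build after demo ✓
(build, handoff): build after handoff ✓
(compaction, demo): compaction after demo ✓
(lunch, demo): lunch after demo ✓
(lunch, handoff): lunch after handoff ✓
(lunch, rehearsal): lunch after rehearsal ✓
(planning, compaction): planning after compaction ✓
(planning, demo): planning after demo ✓
(planning, deploy): planning after deploy ✓
(planning, handoff): planning after handoff ✓
(planning, load_test): planning after load_test ✓
(planning, lunch): planning after lunch ✓
(planning, rehearsal): planning after rehearsal ✓
(planning, reindex): planning after reindex ✓
(planning, retro): planning after retro ✓
(retro, demo): retro after demo ✓
(snapshot, demo): snapshot after demo ✓
(snapshot, handoff): snapshot after handoff ✓
(sync_call, compaction): sync_call after compaction ✓
(sync_call, demo): sync_call after demo ✓
(sync_call, handoff): sync_call after handoff ✓
(sync_call, rehearsal): sync_call after rehearsal ✓
(sync_call, reindex): sync_call after reindex ✓
Count: 23.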